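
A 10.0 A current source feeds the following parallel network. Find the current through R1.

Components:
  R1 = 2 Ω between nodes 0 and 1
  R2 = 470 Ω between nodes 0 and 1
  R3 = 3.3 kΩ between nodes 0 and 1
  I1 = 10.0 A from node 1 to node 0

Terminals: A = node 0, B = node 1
All resistors sit directly between nodes 0 and 1, so they are in parallel and share one voltage V; the full source current 10 A splits among them.
1/R_par = 1/2 + 1/470 + 1/3300 = 0.5024 S  =>  R_par = 1.99 Ω
V = I × R_par = 10 × 1.99 = 19.9 V
I_R1 = V/R1 = 19.9/2 = 9.952 A

Final answer: 9.952 A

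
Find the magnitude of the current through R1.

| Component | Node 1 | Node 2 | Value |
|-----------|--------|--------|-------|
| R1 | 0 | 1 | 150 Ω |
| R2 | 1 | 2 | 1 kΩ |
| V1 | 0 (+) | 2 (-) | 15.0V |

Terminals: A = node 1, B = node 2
Nodal analysis, taking node 2 as the 0 V reference.
Source V1 fixes V_0 = 15 V.
KCL at each unknown node (sum of currents leaving = 0; resistances in Ω):
  Node 1: (V_1 - 15)/150 + (V_1 - 0)/1000 = 0
Collecting terms: 0.007667 × V_1 = 0.1  =>  V_1 = 13.04 V
I_R1 = (V_0 - V_1)/R1 = (15 - 13.04)/150 = 0.01304 A
|I_R1| = 0.01304 A

Final answer: |I_R1| = 0.01304 A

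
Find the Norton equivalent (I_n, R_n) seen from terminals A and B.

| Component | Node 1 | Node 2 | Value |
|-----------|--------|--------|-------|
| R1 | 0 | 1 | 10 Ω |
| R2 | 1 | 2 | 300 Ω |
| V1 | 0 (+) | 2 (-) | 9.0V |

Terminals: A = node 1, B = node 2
Find the Thévenin equivalent first; then I_n = V_th/R_th and R_n = R_th.
Step 1 — V_th is the open-circuit voltage V_A - V_B (nothing connected across the terminals).
Nodal analysis, taking node 2 as the 0 V reference.
Source V1 fixes V_0 = 9 V.
KCL at each unknown node (sum of currents leaving = 0; resistances in Ω):
  Node 1: (V_1 - 9)/10 + (V_1 - 0)/300 = 0
Collecting terms: 0.1033 × V_1 = 0.9  =>  V_1 = 8.71 V
V_th = V_1 - V_2 = 8.71 - 0 = 8.71 V
Step 2 — R_th: zero the source — replace V1 by a short circuit (node 2 merges into node 0) — and find the resistance seen between A (node 1) and B (node 0).
Reduce the network between node 1 (A) and node 0 (B) by series/parallel combination:
  Rp1 = R1 ‖ R2 (parallel, both between nodes 0 and 1) = 1/(1/10 + 1/300) = 9.677 Ω
R_th = 9.677 Ω
I_n = V_th/R_th = 8.71/9.677 = 0.9 A, and R_n = R_th = 9.677 Ω

Final answer: I_n = 0.9 A, R_n = 9.677 Ω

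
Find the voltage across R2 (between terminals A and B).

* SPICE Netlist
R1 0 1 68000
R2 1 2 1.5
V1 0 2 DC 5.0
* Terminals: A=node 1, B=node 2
R1 and R2 are in series across V1 (node 0 → node 1 → node 2), and the output A–B is taken across R2, so this is a voltage divider.
Series current: I = V1/(R1 + R2) = 5/(68000 + 1.5) = 5/68000 = 0.00007353 A
V_R2 = I × R2 = V1 × R2/(R1 + R2) = 5 × 1.5/68000 = 0.0001103 V

Final answer: 0.0001103 V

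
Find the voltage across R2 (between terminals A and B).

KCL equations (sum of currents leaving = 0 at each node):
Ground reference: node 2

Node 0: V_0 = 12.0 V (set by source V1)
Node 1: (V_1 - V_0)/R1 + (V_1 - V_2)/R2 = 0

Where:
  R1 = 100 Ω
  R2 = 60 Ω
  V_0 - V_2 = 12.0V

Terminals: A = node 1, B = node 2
R1 and R2 are in series across V1 (node 0 → node 1 → node 2), and the output A–B is taken across R2, so this is a voltage divider.
Series current: I = V1/(R1 + R2) = 12/(100 + 60) = 12/160 = 0.075 A
V_R2 = I × R2 = V1 × R2/(R1 + R2) = 12 × 60/160 = 4.5 V

Final answer: 4.5 V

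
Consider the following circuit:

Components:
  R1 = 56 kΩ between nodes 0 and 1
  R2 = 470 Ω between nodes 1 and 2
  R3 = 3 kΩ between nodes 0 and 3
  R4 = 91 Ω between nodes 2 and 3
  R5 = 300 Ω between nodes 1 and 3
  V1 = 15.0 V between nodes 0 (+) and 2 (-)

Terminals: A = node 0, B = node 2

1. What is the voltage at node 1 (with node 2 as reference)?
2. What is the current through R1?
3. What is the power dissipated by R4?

Nodal analysis, taking node 2 as the 0 V reference.
Source V1 fixes V_0 = 15 V.
KCL at each unknown node (sum of currents leaving = 0; resistances in Ω):
  Node 1: (V_1 - 15)/56000 + (V_1 - 0)/470 + (V_1 - V_3)/300 = 0
  Node 3: (V_3 - 15)/3000 + (V_3 - 0)/91 + (V_3 - V_1)/300 = 0
Collecting terms (coefficients in siemens):
  0.005479·V_1 - 0.003333·V_3 = 0.0002679
  0.01466·V_3 - 0.003333·V_1 = 0.005
Determinant D = (0.005479)(0.01466) - (-0.003333)(-0.003333) = 0.00006919
V_1 = [(0.0002679)(0.01466) - (-0.003333)(0.005)]/D = 0.2976 V
V_3 = [(0.005479)(0.005) - (0.0002679)(-0.003333)]/D = 0.4089 V
Part 1:
  Read off the nodal solution: V_1 = 0.2976 V
Part 2:
  I_R1 = (V_0 - V_1)/R1 = (15 - 0.2976)/56000 = 0.0002625 A
  Magnitude: I_R1 = 0.0002625 A
Part 3:
  I_R4 = (V_2 - V_3)/R4 = (0 - 0.4089)/91 = -0.004493 A
  P_R4 = I_R4² × R4 = (-0.004493)² × 91 = 0.001837 W

Final answers:
1. V_1 = 0.2976 V
2. I_R1 = 0.0002625 A
3. P_R4 = 0.001837 W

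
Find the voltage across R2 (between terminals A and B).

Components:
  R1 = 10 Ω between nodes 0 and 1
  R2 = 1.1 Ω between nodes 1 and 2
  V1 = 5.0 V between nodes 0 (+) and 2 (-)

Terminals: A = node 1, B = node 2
R1 and R2 are in series across V1 (node 0 → node 1 → node 2), and the output A–B is taken across R2, so this is a voltage divider.
Series current: I = V1/(R1 + R2) = 5/(10 + 1.1) = 5/11.1 = 0.4505 A
V_R2 = I × R2 = V1 × R2/(R1 + R2) = 5 × 1.1/11.1 = 0.4955 V

Final answer: 0.4955 V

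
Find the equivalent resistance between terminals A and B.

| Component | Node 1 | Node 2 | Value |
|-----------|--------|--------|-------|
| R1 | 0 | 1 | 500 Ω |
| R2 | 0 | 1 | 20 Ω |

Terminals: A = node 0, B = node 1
Reduce the network between node 0 (A) and node 1 (B) by series/parallel combination:
  Rp1 = R1 ‖ R2 (parallel, both between nodes 0 and 1) = 1/(1/500 + 1/20) = 19.23 Ω
R_eq = 19.23 Ω

Final answer: 19.23 Ω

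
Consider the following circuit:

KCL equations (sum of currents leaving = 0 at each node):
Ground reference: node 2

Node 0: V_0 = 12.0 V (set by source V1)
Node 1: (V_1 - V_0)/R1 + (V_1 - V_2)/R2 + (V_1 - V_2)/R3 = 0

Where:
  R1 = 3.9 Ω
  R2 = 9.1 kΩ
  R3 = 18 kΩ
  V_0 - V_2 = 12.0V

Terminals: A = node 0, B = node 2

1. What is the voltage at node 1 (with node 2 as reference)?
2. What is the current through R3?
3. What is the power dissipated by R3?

Nodal analysis, taking node 2 as the 0 V reference.
Source V1 fixes V_0 = 12 V.
KCL at each unknown node (sum of currents leaving = 0; resistances in Ω):
  Node 1: (V_1 - 12)/3.9 + (V_1 - 0)/9100 + (V_1 - 0)/18000 = 0
Collecting terms: 0.2566 × V_1 = 3.077  =>  V_1 = 11.99 V
Part 1:
  Read off the nodal solution: V_1 = 11.99 V
Part 2:
  I_R3 = (V_1 - V_2)/R3 = (11.99 - 0)/18000 = 0.0006662 A
  Magnitude: I_R3 = 0.0006662 A
Part 3:
  I_R3 = (V_1 - V_2)/R3 = (11.99 - 0)/18000 = 0.0006662 A
  P_R3 = I_R3² × R3 = (0.0006662)² × 18000 = 0.00799 W

Final answers:
1. V_1 = 11.99 V
2. I_R3 = 0.0006662 A
3. P_R3 = 0.00799 W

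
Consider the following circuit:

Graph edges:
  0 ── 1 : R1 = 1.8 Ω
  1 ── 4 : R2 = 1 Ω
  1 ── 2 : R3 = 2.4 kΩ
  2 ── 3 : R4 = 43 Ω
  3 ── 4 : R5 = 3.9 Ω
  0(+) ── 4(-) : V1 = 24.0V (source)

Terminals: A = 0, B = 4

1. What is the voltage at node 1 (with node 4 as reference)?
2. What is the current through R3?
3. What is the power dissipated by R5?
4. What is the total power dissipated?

Nodal analysis, taking node 4 as the 0 V reference.
Source V1 fixes V_0 = 24 V.
KCL at each unknown node (sum of currents leaving = 0; resistances in Ω):
  Node 1: (V_1 - 24)/1.8 + (V_1 - 0)/1 + (V_1 - V_2)/2400 = 0
  Node 2: (V_2 - V_1)/2400 + (V_2 - V_3)/43 = 0
  Node 3: (V_3 - V_2)/43 + (V_3 - 0)/3.9 = 0
Collecting terms (coefficients in siemens):
  1.556·V_1 - 0.0004167·V_2 = 13.33
  0.02367·V_2 - 0.0004167·V_1 - 0.02326·V_3 = 0
  0.2797·V_3 - 0.02326·V_2 = 0
Solving these 3 simultaneous equations (Gaussian elimination) gives:
  V_1 = 8.569 V, V_2 = 0.1642 V, V_3 = 0.01366 V
Part 1:
  Read off the nodal solution: V_1 = 8.569 V
Part 2:
  I_R3 = (V_1 - V_2)/R3 = (8.569 - 0.1642)/2400 = 0.003502 A
  Magnitude: I_R3 = 0.003502 A
Part 3:
  I_R5 = (V_3 - V_4)/R5 = (0.01366 - 0)/3.9 = 0.003502 A
  P_R5 = I_R5² × R5 = (0.003502)² × 3.9 = 0.00004783 W
Part 4:
  Power in each resistor, P = (ΔV)²/R:
    P_R1 = (24 - 8.569)²/1.8 = 132.3 W
    P_R2 = (8.569 - 0)²/1 = 73.43 W
    P_R3 = (8.569 - 0.1642)²/2400 = 0.02943 W
    P_R4 = (0.1642 - 0.01366)²/43 = 0.0005274 W
    P_R5 = (0.01366 - 0)²/3.9 = 0.00004783 W
  P_total = P_R1 + P_R2 + P_R3 + P_R4 + P_R5 = 205.7 W

Final answers:
1. V_1 = 8.569 V
2. I_R3 = 0.003502 A
3. P_R5 = 4.783e-05 W
4. P_total = 205.7 W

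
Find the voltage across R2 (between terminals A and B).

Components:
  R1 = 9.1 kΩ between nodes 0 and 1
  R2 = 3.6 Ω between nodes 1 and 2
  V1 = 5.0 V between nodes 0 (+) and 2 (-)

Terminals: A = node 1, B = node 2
R1 and R2 are in series across V1 (node 0 → node 1 → node 2), and the output A–B is taken across R2, so this is a voltage divider.
Series current: I = V1/(R1 + R2) = 5/(9100 + 3.6) = 5/9104 = 0.0005492 A
V_R2 = I × R2 = V1 × R2/(R1 + R2) = 5 × 3.6/9104 = 0.001977 V

Final answer: 0.001977 V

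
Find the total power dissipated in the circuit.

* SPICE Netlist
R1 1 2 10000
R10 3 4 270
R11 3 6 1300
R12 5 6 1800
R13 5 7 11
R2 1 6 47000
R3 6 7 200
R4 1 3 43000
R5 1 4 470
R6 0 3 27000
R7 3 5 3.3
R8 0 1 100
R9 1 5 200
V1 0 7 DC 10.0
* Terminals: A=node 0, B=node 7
Nodal analysis, taking node 7 as the 0 V reference.
Source V1 fixes V_0 = 10 V.
KCL at each unknown node (sum of currents leaving = 0; resistances in Ω):
  Node 1: (V_1 - V_2)/10000 + (V_1 - V_6)/47000 + (V_1 - V_3)/43000 + (V_1 - V_4)/470 + (V_1 - 10)/100 + (V_1 - V_5)/200 = 0
  Node 2: (V_2 - V_1)/10000 = 0
  Node 3: (V_3 - V_1)/43000 + (V_3 - 10)/27000 + (V_3 - V_5)/3.3 + (V_3 - V_4)/270 + (V_3 - V_6)/1300 = 0
  Node 4: (V_4 - V_1)/470 + (V_4 - V_3)/270 = 0
  Node 5: (V_5 - V_3)/3.3 + (V_5 - V_1)/200 + (V_5 - V_6)/1800 + (V_5 - 0)/11 = 0
  Node 6: (V_6 - V_1)/47000 + (V_6 - 0)/200 + (V_6 - V_3)/1300 + (V_6 - V_5)/1800 = 0
Collecting terms (coefficients in siemens):
  0.01727·V_1 - 0.0001·V_2 - 0.00002326·V_3 - 0.002128·V_4 - 0.005·V_5 - 0.00002128·V_6 = 0.1
  0.0001·V_2 - 0.0001·V_1 = 0
  0.3076·V_3 - 0.00002326·V_1 - 0.003704·V_4 - 0.303·V_5 - 0.0007692·V_6 = 0.0003704
  0.005831·V_4 - 0.002128·V_1 - 0.003704·V_3 = 0
  0.3995·V_5 - 0.005·V_1 - 0.303·V_3 - 0.0005556·V_6 = 0
  0.006346·V_6 - 0.00002128·V_1 - 0.0007692·V_3 - 0.0005556·V_5 = 0
Solving these 6 simultaneous equations (Gaussian elimination) gives:
  V_1 = 6.261 V, V_2 = 6.261 V, V_3 = 0.436 V, V_4 = 2.561 V
  V_5 = 0.4092 V, V_6 = 0.1097 V
Power in each resistor, P = (ΔV)²/R:
  P_R1 = (6.261 - 6.261)²/10000 = 0 W
  P_R2 = (6.261 - 0.1097)²/47000 = 0.000805 W
  P_R3 = (0.1097 - 0)²/200 = 0.00006012 W
  P_R4 = (6.261 - 0.436)²/43000 = 0.000789 W
  P_R5 = (6.261 - 2.561)²/470 = 0.02912 W
  P_R6 = (10 - 0.436)²/27000 = 0.003388 W
  P_R7 = (0.436 - 0.4092)²/3.3 = 0.000217 W
  P_R8 = (10 - 6.261)²/100 = 0.1398 W
  P_R9 = (6.261 - 0.4092)²/200 = 0.1712 W
  P_R10 = (0.436 - 2.561)²/270 = 0.01673 W
  P_R11 = (0.436 - 0.1097)²/1300 = 0.0000819 W
  P_R12 = (0.4092 - 0.1097)²/1800 = 0.00004985 W
  P_R13 = (0.4092 - 0)²/11 = 0.01522 W
P_total = P_R1 + P_R2 + P_R3 + P_R4 + P_R5 + P_R6 + P_R7 + P_R8 + P_R9 + P_R10 + P_R11 + P_R12 + P_R13 = 0.3775 W

Final answer: 0.3775 W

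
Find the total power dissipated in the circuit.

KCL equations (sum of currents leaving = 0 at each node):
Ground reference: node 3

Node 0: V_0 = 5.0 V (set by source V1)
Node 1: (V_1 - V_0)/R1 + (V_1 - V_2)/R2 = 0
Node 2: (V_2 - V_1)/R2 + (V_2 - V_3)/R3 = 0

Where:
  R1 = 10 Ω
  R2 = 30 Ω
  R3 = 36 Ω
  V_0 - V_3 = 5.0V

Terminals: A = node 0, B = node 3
Nodal analysis, taking node 3 as the 0 V reference.
Source V1 fixes V_0 = 5 V.
KCL at each unknown node (sum of currents leaving = 0; resistances in Ω):
  Node 1: (V_1 - 5)/10 + (V_1 - V_2)/30 = 0
  Node 2: (V_2 - V_1)/30 + (V_2 - 0)/36 = 0
Collecting terms (coefficients in siemens):
  0.1333·V_1 - 0.03333·V_2 = 0.5
  0.06111·V_2 - 0.03333·V_1 = 0
Determinant D = (0.1333)(0.06111) - (-0.03333)(-0.03333) = 0.007037
V_1 = [(0.5)(0.06111) - (-0.03333)(0)]/D = 4.342 V
V_2 = [(0.1333)(0) - (0.5)(-0.03333)]/D = 2.368 V
Power in each resistor, P = (ΔV)²/R:
  P_R1 = (5 - 4.342)²/10 = 0.04328 W
  P_R2 = (4.342 - 2.368)²/30 = 0.1298 W
  P_R3 = (2.368 - 0)²/36 = 0.1558 W
P_total = P_R1 + P_R2 + P_R3 = 0.3289 W

Final answer: 0.3289 W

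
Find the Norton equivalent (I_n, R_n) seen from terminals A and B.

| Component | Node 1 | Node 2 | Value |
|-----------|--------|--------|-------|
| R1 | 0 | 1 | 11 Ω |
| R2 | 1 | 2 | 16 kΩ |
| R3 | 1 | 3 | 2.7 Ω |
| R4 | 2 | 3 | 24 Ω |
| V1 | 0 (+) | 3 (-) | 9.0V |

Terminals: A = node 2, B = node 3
Find the Thévenin equivalent first; then I_n = V_th/R_th and R_n = R_th.
Step 1 — V_th is the open-circuit voltage V_A - V_B (nothing connected across the terminals).
Nodal analysis, taking node 3 as the 0 V reference.
Source V1 fixes V_0 = 9 V.
KCL at each unknown node (sum of currents leaving = 0; resistances in Ω):
  Node 1: (V_1 - 9)/11 + (V_1 - V_2)/16000 + (V_1 - 0)/2.7 = 0
  Node 2: (V_2 - V_1)/16000 + (V_2 - 0)/24 = 0
Collecting terms (coefficients in siemens):
  0.4613·V_1 - 0.0000625·V_2 = 0.8182
  0.04173·V_2 - 0.0000625·V_1 = 0
Determinant D = (0.4613)(0.04173) - (-0.0000625)(-0.0000625) = 0.01925
V_1 = [(0.8182)(0.04173) - (-0.0000625)(0)]/D = 1.773 V
V_2 = [(0.4613)(0) - (0.8182)(-0.0000625)]/D = 0.002656 V
V_th = V_2 - V_3 = 0.002656 - 0 = 0.002656 V
Step 2 — R_th: zero the source — replace V1 by a short circuit (node 3 merges into node 0) — and find the resistance seen between A (node 2) and B (node 0).
Reduce the network between node 2 (A) and node 0 (B) by series/parallel combination:
  Rp1 = R1 ‖ R3 (parallel, both between nodes 0 and 1) = 1/(1/11 + 1/2.7) = 2.168 Ω
  Rs1 = R2 + Rp1 (series, joined only at node 1) = 16000 + 2.168 = 16000 Ω
  Rp2 = R4 ‖ Rs1 (parallel, both between nodes 0 and 2) = 1/(1/24 + 1/16000) = 23.96 Ω
R_th = 23.96 Ω
I_n = V_th/R_th = 0.002656/23.96 = 0.0001108 A, and R_n = R_th = 23.96 Ω

Final answer: I_n = 0.0001108 A, R_n = 23.96 Ω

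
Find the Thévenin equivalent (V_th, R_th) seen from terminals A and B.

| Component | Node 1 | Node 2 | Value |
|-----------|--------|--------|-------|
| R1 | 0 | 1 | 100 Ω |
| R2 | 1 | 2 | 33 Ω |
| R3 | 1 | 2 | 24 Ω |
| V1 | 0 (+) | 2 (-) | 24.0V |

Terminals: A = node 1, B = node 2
Step 1 — V_th is the open-circuit voltage V_A - V_B (nothing connected across the terminals).
Nodal analysis, taking node 2 as the 0 V reference.
Source V1 fixes V_0 = 24 V.
KCL at each unknown node (sum of currents leaving = 0; resistances in Ω):
  Node 1: (V_1 - 24)/100 + (V_1 - 0)/33 + (V_1 - 0)/24 = 0
Collecting terms: 0.08197 × V_1 = 0.24  =>  V_1 = 2.928 V
V_th = V_1 - V_2 = 2.928 - 0 = 2.928 V
Step 2 — R_th: zero the source — replace V1 by a short circuit (node 2 merges into node 0) — and find the resistance seen between A (node 1) and B (node 0).
Reduce the network between node 1 (A) and node 0 (B) by series/parallel combination:
  Rp1 = R1 ‖ R2 ‖ R3 (parallel, all between nodes 0 and 1) = 1/(1/100 + 1/33 + 1/24) = 12.2 Ω
R_th = 12.2 Ω

Final answer: V_th = 2.928 V, R_th = 12.2 Ω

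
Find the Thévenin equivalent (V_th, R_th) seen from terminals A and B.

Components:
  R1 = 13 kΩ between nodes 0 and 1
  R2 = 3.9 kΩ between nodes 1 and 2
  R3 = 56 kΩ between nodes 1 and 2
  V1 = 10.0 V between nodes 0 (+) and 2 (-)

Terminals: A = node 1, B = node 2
Step 1 — V_th is the open-circuit voltage V_A - V_B (nothing connected across the terminals).
Nodal analysis, taking node 2 as the 0 V reference.
Source V1 fixes V_0 = 10 V.
KCL at each unknown node (sum of currents leaving = 0; resistances in Ω):
  Node 1: (V_1 - 10)/13000 + (V_1 - 0)/3900 + (V_1 - 0)/56000 = 0
Collecting terms: 0.0003512 × V_1 = 0.0007692  =>  V_1 = 2.19 V
V_th = V_1 - V_2 = 2.19 - 0 = 2.19 V
Step 2 — R_th: zero the source — replace V1 by a short circuit (node 2 merges into node 0) — and find the resistance seen between A (node 1) and B (node 0).
Reduce the network between node 1 (A) and node 0 (B) by series/parallel combination:
  Rp1 = R1 ‖ R2 ‖ R3 (parallel, all between nodes 0 and 1) = 1/(1/13000 + 1/3900 + 1/56000) = 2847 Ω
R_th = 2.847 kΩ

Final answer: V_th = 2.19 V, R_th = 2.847 kΩ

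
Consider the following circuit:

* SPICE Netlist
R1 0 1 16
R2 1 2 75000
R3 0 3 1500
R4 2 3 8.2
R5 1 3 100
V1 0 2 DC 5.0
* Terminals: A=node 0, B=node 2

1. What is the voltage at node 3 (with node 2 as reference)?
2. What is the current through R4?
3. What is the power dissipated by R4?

Nodal analysis, taking node 2 as the 0 V reference.
Source V1 fixes V_0 = 5 V.
KCL at each unknown node (sum of currents leaving = 0; resistances in Ω):
  Node 1: (V_1 - 5)/16 + (V_1 - 0)/75000 + (V_1 - V_3)/100 = 0
  Node 3: (V_3 - 5)/1500 + (V_3 - 0)/8.2 + (V_3 - V_1)/100 = 0
Collecting terms (coefficients in siemens):
  0.07251·V_1 - 0.01·V_3 = 0.3125
  0.1326·V_3 - 0.01·V_1 = 0.003333
Determinant D = (0.07251)(0.1326) - (-0.01)(-0.01) = 0.009517
V_1 = [(0.3125)(0.1326) - (-0.01)(0.003333)]/D = 4.358 V
V_3 = [(0.07251)(0.003333) - (0.3125)(-0.01)]/D = 0.3538 V
Part 1:
  Read off the nodal solution: V_3 = 0.3538 V
Part 2:
  I_R4 = (V_2 - V_3)/R4 = (0 - 0.3538)/8.2 = -0.04314 A
  Magnitude: I_R4 = 0.04314 A
Part 3:
  I_R4 = (V_2 - V_3)/R4 = (0 - 0.3538)/8.2 = -0.04314 A
  P_R4 = I_R4² × R4 = (-0.04314)² × 8.2 = 0.01526 W

Final answers:
1. V_3 = 0.3538 V
2. I_R4 = 0.04314 A
3. P_R4 = 0.01526 W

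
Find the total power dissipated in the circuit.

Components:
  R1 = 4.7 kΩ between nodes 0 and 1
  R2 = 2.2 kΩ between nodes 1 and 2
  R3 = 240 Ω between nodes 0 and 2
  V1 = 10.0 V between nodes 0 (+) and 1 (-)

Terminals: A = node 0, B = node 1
Nodal analysis, taking node 1 as the 0 V reference.
Source V1 fixes V_0 = 10 V.
KCL at each unknown node (sum of currents leaving = 0; resistances in Ω):
  Node 2: (V_2 - 0)/2200 + (V_2 - 10)/240 = 0
Collecting terms: 0.004621 × V_2 = 0.04167  =>  V_2 = 9.016 V
Power in each resistor, P = (ΔV)²/R:
  P_R1 = (10 - 0)²/4700 = 0.02128 W
  P_R2 = (0 - 9.016)²/2200 = 0.03695 W
  P_R3 = (10 - 9.016)²/240 = 0.004031 W
P_total = P_R1 + P_R2 + P_R3 = 0.06226 W

Final answer: 0.06226 W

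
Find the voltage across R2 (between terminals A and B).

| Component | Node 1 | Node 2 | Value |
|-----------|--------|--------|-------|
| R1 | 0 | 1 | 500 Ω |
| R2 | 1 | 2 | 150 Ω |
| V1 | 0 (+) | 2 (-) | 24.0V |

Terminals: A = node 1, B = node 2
R1 and R2 are in series across V1 (node 0 → node 1 → node 2), and the output A–B is taken across R2, so this is a voltage divider.
Series current: I = V1/(R1 + R2) = 24/(500 + 150) = 24/650 = 0.03692 A
V_R2 = I × R2 = V1 × R2/(R1 + R2) = 24 × 150/650 = 5.538 V

Final answer: 5.538 V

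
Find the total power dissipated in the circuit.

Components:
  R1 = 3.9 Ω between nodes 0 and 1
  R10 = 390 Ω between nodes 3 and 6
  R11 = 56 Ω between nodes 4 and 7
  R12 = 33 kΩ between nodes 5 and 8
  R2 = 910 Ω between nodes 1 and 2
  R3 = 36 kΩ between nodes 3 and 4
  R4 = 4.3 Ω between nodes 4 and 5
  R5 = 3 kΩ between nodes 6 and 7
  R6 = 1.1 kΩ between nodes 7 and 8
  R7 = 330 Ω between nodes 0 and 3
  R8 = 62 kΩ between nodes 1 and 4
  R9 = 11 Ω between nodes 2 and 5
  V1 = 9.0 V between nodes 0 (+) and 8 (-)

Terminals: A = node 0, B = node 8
Nodal analysis, taking node 8 as the 0 V reference.
Source V1 fixes V_0 = 9 V.
KCL at each unknown node (sum of currents leaving = 0; resistances in Ω):
  Node 1: (V_1 - 9)/3.9 + (V_1 - V_2)/910 + (V_1 - V_4)/62000 = 0
  Node 2: (V_2 - V_1)/910 + (V_2 - V_5)/11 = 0
  Node 3: (V_3 - V_4)/36000 + (V_3 - 9)/330 + (V_3 - V_6)/390 = 0
  Node 4: (V_4 - V_3)/36000 + (V_4 - V_5)/4.3 + (V_4 - V_1)/62000 + (V_4 - V_7)/56 = 0
  Node 5: (V_5 - V_4)/4.3 + (V_5 - V_2)/11 + (V_5 - 0)/33000 = 0
  Node 6: (V_6 - V_7)/3000 + (V_6 - V_3)/390 = 0
  Node 7: (V_7 - V_6)/3000 + (V_7 - 0)/1100 + (V_7 - V_4)/56 = 0
Collecting terms (coefficients in siemens):
  0.2575·V_1 - 0.001099·V_2 - 0.00001613·V_4 = 2.308
  0.09201·V_2 - 0.001099·V_1 - 0.09091·V_5 = 0
  0.005622·V_3 - 0.00002778·V_4 - 0.002564·V_6 = 0.02727
  0.2505·V_4 - 0.00001613·V_1 - 0.00002778·V_3 - 0.2326·V_5 - 0.01786·V_7 = 0
  0.3235·V_5 - 0.09091·V_2 - 0.2326·V_4 = 0
  0.002897·V_6 - 0.002564·V_3 - 0.0003333·V_7 = 0
  0.0191·V_7 - 0.01786·V_4 - 0.0003333·V_6 = 0
Solving these 7 simultaneous equations (Gaussian elimination) gives:
  V_1 = 8.985 V, V_2 = 5.526 V, V_3 = 8.641 V, V_4 = 5.468 V
  V_5 = 5.484 V, V_6 = 8.252 V, V_7 = 5.257 V
Power in each resistor, P = (ΔV)²/R:
  P_R1 = (9 - 8.985)²/3.9 = 0.00005805 W
  P_R2 = (8.985 - 5.526)²/910 = 0.01315 W
  P_R3 = (8.641 - 5.468)²/36000 = 0.0002797 W
  P_R4 = (5.468 - 5.484)²/4.3 = 0.00005683 W
  P_R5 = (8.252 - 5.257)²/3000 = 0.002991 W
  P_R6 = (5.257 - 0)²/1100 = 0.02512 W
  P_R7 = (9 - 8.641)²/330 = 0.0003897 W
  P_R8 = (8.985 - 5.468)²/62000 = 0.0001995 W
  P_R9 = (5.526 - 5.484)²/11 = 0.000159 W
  P_R10 = (8.641 - 8.252)²/390 = 0.0003888 W
  P_R11 = (5.468 - 5.257)²/56 = 0.0008002 W
  P_R12 = (5.484 - 0)²/33000 = 0.0009113 W
P_total = P_R1 + P_R2 + P_R3 + P_R4 + P_R5 + P_R6 + P_R7 + P_R8 + P_R9 + P_R10 + P_R11 + P_R12 = 0.0445 W

Final answer: 0.0445 W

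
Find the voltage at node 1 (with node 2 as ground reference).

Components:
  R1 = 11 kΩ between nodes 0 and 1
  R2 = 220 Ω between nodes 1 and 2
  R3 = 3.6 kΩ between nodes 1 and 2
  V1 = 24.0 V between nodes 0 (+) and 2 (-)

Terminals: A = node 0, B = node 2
Nodal analysis, taking node 2 as the 0 V reference.
Source V1 fixes V_0 = 24 V.
KCL at each unknown node (sum of currents leaving = 0; resistances in Ω):
  Node 1: (V_1 - 24)/11000 + (V_1 - 0)/220 + (V_1 - 0)/3600 = 0
Collecting terms: 0.004914 × V_1 = 0.002182  =>  V_1 = 0.444 V
The requested potential is V_1 = 0.444 V.

Final answer: V_1 = 0.444 V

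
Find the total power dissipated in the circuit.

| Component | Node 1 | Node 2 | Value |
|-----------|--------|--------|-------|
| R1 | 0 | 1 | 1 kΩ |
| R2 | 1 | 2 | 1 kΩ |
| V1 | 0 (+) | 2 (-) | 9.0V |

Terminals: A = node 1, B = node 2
Nodal analysis, taking node 2 as the 0 V reference.
Source V1 fixes V_0 = 9 V.
KCL at each unknown node (sum of currents leaving = 0; resistances in Ω):
  Node 1: (V_1 - 9)/1000 + (V_1 - 0)/1000 = 0
Collecting terms: 0.002 × V_1 = 0.009  =>  V_1 = 4.5 V
Power in each resistor, P = (ΔV)²/R:
  P_R1 = (9 - 4.5)²/1000 = 0.02025 W
  P_R2 = (4.5 - 0)²/1000 = 0.02025 W
P_total = P_R1 + P_R2 = 0.0405 W

Final answer: 0.0405 W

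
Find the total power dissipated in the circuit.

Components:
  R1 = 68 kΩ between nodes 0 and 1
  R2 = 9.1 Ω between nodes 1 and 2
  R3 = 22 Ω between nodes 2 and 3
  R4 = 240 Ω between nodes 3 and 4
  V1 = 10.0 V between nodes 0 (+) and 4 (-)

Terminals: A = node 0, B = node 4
Nodal analysis, taking node 4 as the 0 V reference.
Source V1 fixes V_0 = 10 V.
KCL at each unknown node (sum of currents leaving = 0; resistances in Ω):
  Node 1: (V_1 - 10)/68000 + (V_1 - V_2)/9.1 = 0
  Node 2: (V_2 - V_1)/9.1 + (V_2 - V_3)/22 = 0
  Node 3: (V_3 - V_2)/22 + (V_3 - 0)/240 = 0
Collecting terms (coefficients in siemens):
  0.1099·V_1 - 0.1099·V_2 = 0.0001471
  0.1553·V_2 - 0.1099·V_1 - 0.04545·V_3 = 0
  0.04962·V_3 - 0.04545·V_2 = 0
Solving these 3 simultaneous equations (Gaussian elimination) gives:
  V_1 = 0.03971 V, V_2 = 0.03838 V, V_3 = 0.03515 V
Power in each resistor, P = (ΔV)²/R:
  P_R1 = (10 - 0.03971)²/68000 = 0.001459 W
  P_R2 = (0.03971 - 0.03838)²/9.1 = 0.0000001952 W
  P_R3 = (0.03838 - 0.03515)²/22 = 0.000000472 W
  P_R4 = (0.03515 - 0)²/240 = 0.000005149 W
P_total = P_R1 + P_R2 + P_R3 + P_R4 = 0.001465 W

Final answer: 0.001465 W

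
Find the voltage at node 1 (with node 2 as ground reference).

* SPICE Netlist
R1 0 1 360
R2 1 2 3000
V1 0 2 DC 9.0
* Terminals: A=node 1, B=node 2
Nodal analysis, taking node 2 as the 0 V reference.
Source V1 fixes V_0 = 9 V.
KCL at each unknown node (sum of currents leaving = 0; resistances in Ω):
  Node 1: (V_1 - 9)/360 + (V_1 - 0)/3000 = 0
Collecting terms: 0.003111 × V_1 = 0.025  =>  V_1 = 8.036 V
The requested potential is V_1 = 8.036 V.

Final answer: V_1 = 8.036 V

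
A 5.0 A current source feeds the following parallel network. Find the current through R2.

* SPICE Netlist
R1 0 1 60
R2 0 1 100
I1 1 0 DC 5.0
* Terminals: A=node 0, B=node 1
All resistors sit directly between nodes 0 and 1, so they are in parallel and share one voltage V; the full source current 5 A splits among them.
1/R_par = 1/60 + 1/100 = 0.02667 S  =>  R_par = 37.5 Ω
V = I × R_par = 5 × 37.5 = 187.5 V
I_R2 = V/R2 = 187.5/100 = 1.875 A

Final answer: 1.875 A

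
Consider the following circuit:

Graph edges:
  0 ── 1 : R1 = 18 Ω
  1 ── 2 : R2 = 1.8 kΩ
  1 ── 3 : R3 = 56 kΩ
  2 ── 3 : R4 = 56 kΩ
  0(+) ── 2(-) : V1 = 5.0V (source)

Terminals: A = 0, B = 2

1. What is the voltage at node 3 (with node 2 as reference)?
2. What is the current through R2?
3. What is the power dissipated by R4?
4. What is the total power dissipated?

Nodal analysis, taking node 2 as the 0 V reference.
Source V1 fixes V_0 = 5 V.
KCL at each unknown node (sum of currents leaving = 0; resistances in Ω):
  Node 1: (V_1 - 5)/18 + (V_1 - 0)/1800 + (V_1 - V_3)/56000 = 0
  Node 3: (V_3 - V_1)/56000 + (V_3 - 0)/56000 = 0
Collecting terms (coefficients in siemens):
  0.05613·V_1 - 0.00001786·V_3 = 0.2778
  0.00003571·V_3 - 0.00001786·V_1 = 0
Determinant D = (0.05613)(0.00003571) - (-0.00001786)(-0.00001786) = 0.000002004
V_1 = [(0.2778)(0.00003571) - (-0.00001786)(0)]/D = 4.95 V
V_3 = [(0.05613)(0) - (0.2778)(-0.00001786)]/D = 2.475 V
Part 1:
  Read off the nodal solution: V_3 = 2.475 V
Part 2:
  I_R2 = (V_1 - V_2)/R2 = (4.95 - 0)/1800 = 0.00275 A
  Magnitude: I_R2 = 0.00275 A
Part 3:
  I_R4 = (V_2 - V_3)/R4 = (0 - 2.475)/56000 = -0.00004419 A
  P_R4 = I_R4² × R4 = (-0.00004419)² × 56000 = 0.0001094 W
Part 4:
  Power in each resistor, P = (ΔV)²/R:
    P_R1 = (5 - 4.95)²/18 = 0.0001405 W
    P_R2 = (4.95 - 0)²/1800 = 0.01361 W
    P_R3 = (4.95 - 2.475)²/56000 = 0.0001094 W
    P_R4 = (0 - 2.475)²/56000 = 0.0001094 W
  P_total = P_R1 + P_R2 + P_R3 + P_R4 = 0.01397 W

Final answers:
1. V_3 = 2.475 V
2. I_R2 = 0.00275 A
3. P_R4 = 0.0001094 W
4. P_total = 0.01397 W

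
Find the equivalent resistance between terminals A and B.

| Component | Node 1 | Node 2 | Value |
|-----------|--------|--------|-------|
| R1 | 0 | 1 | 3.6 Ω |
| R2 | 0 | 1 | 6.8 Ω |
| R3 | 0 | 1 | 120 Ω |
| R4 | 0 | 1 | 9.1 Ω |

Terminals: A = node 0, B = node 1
Reduce the network between node 0 (A) and node 1 (B) by series/parallel combination:
  Rp1 = R1 ‖ R2 ‖ R3 ‖ R4 (parallel, all between nodes 0 and 1) = 1/(1/3.6 + 1/6.8 + 1/120 + 1/9.1) = 1.841 Ω
R_eq = 1.841 Ω

Final answer: 1.841 Ω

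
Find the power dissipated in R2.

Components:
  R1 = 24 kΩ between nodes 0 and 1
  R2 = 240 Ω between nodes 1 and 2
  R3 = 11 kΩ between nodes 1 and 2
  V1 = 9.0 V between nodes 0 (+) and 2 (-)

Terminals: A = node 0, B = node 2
Nodal analysis, taking node 2 as the 0 V reference.
Source V1 fixes V_0 = 9 V.
KCL at each unknown node (sum of currents leaving = 0; resistances in Ω):
  Node 1: (V_1 - 9)/24000 + (V_1 - 0)/240 + (V_1 - 0)/11000 = 0
Collecting terms: 0.004299 × V_1 = 0.000375  =>  V_1 = 0.08722 V
I_R2 = (V_1 - V_2)/R2 = (0.08722 - 0)/240 = 0.0003634 A
P_R2 = I_R2² × R2 = (0.0003634)² × 240 = 0.0000317 W

Final answer: 3.17e-05 W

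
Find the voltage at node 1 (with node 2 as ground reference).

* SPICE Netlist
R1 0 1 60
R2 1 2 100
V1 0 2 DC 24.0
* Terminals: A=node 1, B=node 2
Nodal analysis, taking node 2 as the 0 V reference.
Source V1 fixes V_0 = 24 V.
KCL at each unknown node (sum of currents leaving = 0; resistances in Ω):
  Node 1: (V_1 - 24)/60 + (V_1 - 0)/100 = 0
Collecting terms: 0.02667 × V_1 = 0.4  =>  V_1 = 15 V
The requested potential is V_1 = 15 V.

Final answer: V_1 = 15 V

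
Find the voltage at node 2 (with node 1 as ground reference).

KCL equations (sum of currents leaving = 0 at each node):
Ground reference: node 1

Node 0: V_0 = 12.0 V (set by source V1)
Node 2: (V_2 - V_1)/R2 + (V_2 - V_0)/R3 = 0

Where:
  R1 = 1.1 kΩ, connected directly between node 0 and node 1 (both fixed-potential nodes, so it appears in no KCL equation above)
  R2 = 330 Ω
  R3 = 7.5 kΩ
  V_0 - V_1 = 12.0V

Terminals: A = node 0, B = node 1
Nodal analysis, taking node 1 as the 0 V reference.
Source V1 fixes V_0 = 12 V.
KCL at each unknown node (sum of currents leaving = 0; resistances in Ω):
  Node 2: (V_2 - 0)/330 + (V_2 - 12)/7500 = 0
Collecting terms: 0.003164 × V_2 = 0.0016  =>  V_2 = 0.5057 V
The requested potential is V_2 = 0.5057 V.

Final answer: V_2 = 0.5057 V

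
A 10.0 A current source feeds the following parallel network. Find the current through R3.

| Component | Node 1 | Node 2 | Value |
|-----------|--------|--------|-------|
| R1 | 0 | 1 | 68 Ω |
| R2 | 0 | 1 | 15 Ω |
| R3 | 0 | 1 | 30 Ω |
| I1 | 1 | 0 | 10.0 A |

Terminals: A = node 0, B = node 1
All resistors sit directly between nodes 0 and 1, so they are in parallel and share one voltage V; the full source current 10 A splits among them.
1/R_par = 1/68 + 1/15 + 1/30 = 0.1147 S  =>  R_par = 8.718 Ω
V = I × R_par = 10 × 8.718 = 87.18 V
I_R3 = V/R3 = 87.18/30 = 2.906 A

Final answer: 2.906 A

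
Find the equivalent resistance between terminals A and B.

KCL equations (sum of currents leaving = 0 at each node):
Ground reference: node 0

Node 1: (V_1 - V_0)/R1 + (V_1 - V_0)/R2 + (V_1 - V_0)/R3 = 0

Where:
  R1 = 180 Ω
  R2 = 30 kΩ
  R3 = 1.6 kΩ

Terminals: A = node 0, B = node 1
Reduce the network between node 0 (A) and node 1 (B) by series/parallel combination:
  Rp1 = R1 ‖ R2 ‖ R3 (parallel, all between nodes 0 and 1) = 1/(1/180 + 1/30000 + 1/1600) = 160.9 Ω
R_eq = 160.9 Ω

Final answer: 160.9 Ω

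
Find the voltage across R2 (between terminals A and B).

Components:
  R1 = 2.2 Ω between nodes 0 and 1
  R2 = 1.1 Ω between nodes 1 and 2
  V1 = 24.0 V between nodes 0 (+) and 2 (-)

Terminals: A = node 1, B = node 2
R1 and R2 are in series across V1 (node 0 → node 1 → node 2), and the output A–B is taken across R2, so this is a voltage divider.
Series current: I = V1/(R1 + R2) = 24/(2.2 + 1.1) = 24/3.3 = 7.273 A
V_R2 = I × R2 = V1 × R2/(R1 + R2) = 24 × 1.1/3.3 = 8 V

Final answer: 8 V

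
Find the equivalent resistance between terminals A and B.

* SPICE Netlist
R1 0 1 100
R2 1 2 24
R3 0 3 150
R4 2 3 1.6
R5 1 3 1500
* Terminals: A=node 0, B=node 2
The network is not a plain series/parallel combination. Inject a 1 A test current into terminal A (node 0) and return it from terminal B (node 2); then R_eq = V_A / (1 A).
Nodal analysis, taking node 2 as the 0 V reference.
Current source I_test pushes 1 A into node 0 and draws it out of node 2.
KCL at each unknown node (sum of currents leaving = 0; resistances in Ω):
  Node 0: (V_0 - V_1)/100 + (V_0 - V_3)/150 - 1 = 0
  Node 1: (V_1 - V_0)/100 + (V_1 - 0)/24 + (V_1 - V_3)/1500 = 0
  Node 3: (V_3 - V_0)/150 + (V_3 - V_1)/1500 + (V_3 - 0)/1.6 = 0
Collecting terms (coefficients in siemens):
  0.01667·V_0 - 0.01·V_1 - 0.006667·V_3 = 1
  0.05233·V_1 - 0.01·V_0 - 0.0006667·V_3 = 0
  0.6323·V_3 - 0.006667·V_0 - 0.0006667·V_1 = 0
Solving these 3 simultaneous equations (Gaussian elimination) gives:
  V_0 = 68.11 V, V_1 = 13.02 V, V_3 = 0.7318 V
R_eq = V_0 / 1 A = 68.11 Ω

Final answer: 68.11 Ω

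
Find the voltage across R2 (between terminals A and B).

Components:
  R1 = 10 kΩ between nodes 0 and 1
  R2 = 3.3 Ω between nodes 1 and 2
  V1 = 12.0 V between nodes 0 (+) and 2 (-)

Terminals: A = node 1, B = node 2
R1 and R2 are in series across V1 (node 0 → node 1 → node 2), and the output A–B is taken across R2, so this is a voltage divider.
Series current: I = V1/(R1 + R2) = 12/(10000 + 3.3) = 12/10000 = 0.0012 A
V_R2 = I × R2 = V1 × R2/(R1 + R2) = 12 × 3.3/10000 = 0.003959 V

Final answer: 0.003959 V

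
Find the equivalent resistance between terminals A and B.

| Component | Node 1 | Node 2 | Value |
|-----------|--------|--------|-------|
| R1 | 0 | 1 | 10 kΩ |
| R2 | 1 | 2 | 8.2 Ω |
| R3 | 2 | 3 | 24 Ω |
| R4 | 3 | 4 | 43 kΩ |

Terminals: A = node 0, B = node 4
Reduce the network between node 0 (A) and node 4 (B) by series/parallel combination:
  Rs1 = R1 + R2 (series, joined only at node 1) = 10000 + 8.2 = 10010 Ω
  Rs2 = R3 + Rs1 (series, joined only at node 2) = 24 + 10010 = 10030 Ω
  Rs3 = R4 + Rs2 (series, joined only at node 3) = 43000 + 10030 = 53030 Ω
R_eq = 53.03 kΩ

Final answer: 53.03 kΩ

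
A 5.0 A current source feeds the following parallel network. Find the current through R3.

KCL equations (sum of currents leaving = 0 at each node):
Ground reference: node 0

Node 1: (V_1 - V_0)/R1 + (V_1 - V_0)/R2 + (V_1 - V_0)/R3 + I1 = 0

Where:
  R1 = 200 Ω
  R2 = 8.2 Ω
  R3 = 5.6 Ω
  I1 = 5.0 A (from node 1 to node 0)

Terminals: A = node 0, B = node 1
All resistors sit directly between nodes 0 and 1, so they are in parallel and share one voltage V; the full source current 5 A splits among them.
1/R_par = 1/200 + 1/8.2 + 1/5.6 = 0.3055 S  =>  R_par = 3.273 Ω
V = I × R_par = 5 × 3.273 = 16.37 V
I_R3 = V/R3 = 16.37/5.6 = 2.922 A

Final answer: 2.922 A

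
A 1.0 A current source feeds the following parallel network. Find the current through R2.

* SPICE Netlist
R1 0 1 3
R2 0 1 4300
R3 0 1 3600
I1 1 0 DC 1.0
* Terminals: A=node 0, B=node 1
All resistors sit directly between nodes 0 and 1, so they are in parallel and share one voltage V; the full source current 1 A splits among them.
1/R_par = 1/3 + 1/4300 + 1/3600 = 0.3338 S  =>  R_par = 2.995 Ω
V = I × R_par = 1 × 2.995 = 2.995 V
I_R2 = V/R2 = 2.995/4300 = 0.0006966 A

Final answer: 0.0006966 A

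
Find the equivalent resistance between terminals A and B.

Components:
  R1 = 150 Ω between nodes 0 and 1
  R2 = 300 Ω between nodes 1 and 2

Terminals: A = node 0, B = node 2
Reduce the network between node 0 (A) and node 2 (B) by series/parallel combination:
  Rs1 = R1 + R2 (series, joined only at node 1) = 150 + 300 = 450 Ω
R_eq = 450 Ω

Final answer: 450 Ω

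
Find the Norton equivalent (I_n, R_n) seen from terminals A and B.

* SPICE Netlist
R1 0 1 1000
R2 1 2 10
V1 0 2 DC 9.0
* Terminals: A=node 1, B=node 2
Find the Thévenin equivalent first; then I_n = V_th/R_th and R_n = R_th.
Step 1 — V_th is the open-circuit voltage V_A - V_B (nothing connected across the terminals).
Nodal analysis, taking node 2 as the 0 V reference.
Source V1 fixes V_0 = 9 V.
KCL at each unknown node (sum of currents leaving = 0; resistances in Ω):
  Node 1: (V_1 - 9)/1000 + (V_1 - 0)/10 = 0
Collecting terms: 0.101 × V_1 = 0.009  =>  V_1 = 0.08911 V
V_th = V_1 - V_2 = 0.08911 - 0 = 0.08911 V
Step 2 — R_th: zero the source — replace V1 by a short circuit (node 2 merges into node 0) — and find the resistance seen between A (node 1) and B (node 0).
Reduce the network between node 1 (A) and node 0 (B) by series/parallel combination:
  Rp1 = R1 ‖ R2 (parallel, both between nodes 0 and 1) = 1/(1/1000 + 1/10) = 9.901 Ω
R_th = 9.901 Ω
I_n = V_th/R_th = 0.08911/9.901 = 0.009 A, and R_n = R_th = 9.901 Ω

Final answer: I_n = 0.009 A, R_n = 9.901 Ω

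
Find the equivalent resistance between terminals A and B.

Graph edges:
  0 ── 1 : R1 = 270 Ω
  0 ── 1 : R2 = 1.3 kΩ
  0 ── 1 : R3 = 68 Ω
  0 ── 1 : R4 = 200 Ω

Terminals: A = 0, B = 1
Reduce the network between node 0 (A) and node 1 (B) by series/parallel combination:
  Rp1 = R1 ‖ R2 ‖ R3 ‖ R4 (parallel, all between nodes 0 and 1) = 1/(1/270 + 1/1300 + 1/68 + 1/200) = 41.36 Ω
R_eq = 41.36 Ω

Final answer: 41.36 Ω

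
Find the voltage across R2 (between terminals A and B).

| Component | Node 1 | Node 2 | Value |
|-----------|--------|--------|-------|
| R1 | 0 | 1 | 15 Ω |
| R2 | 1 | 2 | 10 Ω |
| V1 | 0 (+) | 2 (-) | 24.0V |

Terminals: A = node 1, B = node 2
R1 and R2 are in series across V1 (node 0 → node 1 → node 2), and the output A–B is taken across R2, so this is a voltage divider.
Series current: I = V1/(R1 + R2) = 24/(15 + 10) = 24/25 = 0.96 A
V_R2 = I × R2 = V1 × R2/(R1 + R2) = 24 × 10/25 = 9.6 V

Final answer: 9.6 V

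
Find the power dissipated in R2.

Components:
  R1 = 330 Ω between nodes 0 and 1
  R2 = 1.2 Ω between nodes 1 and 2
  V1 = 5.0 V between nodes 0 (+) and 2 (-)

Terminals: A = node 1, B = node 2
Nodal analysis, taking node 2 as the 0 V reference.
Source V1 fixes V_0 = 5 V.
KCL at each unknown node (sum of currents leaving = 0; resistances in Ω):
  Node 1: (V_1 - 5)/330 + (V_1 - 0)/1.2 = 0
Collecting terms: 0.8364 × V_1 = 0.01515  =>  V_1 = 0.01812 V
I_R2 = (V_1 - V_2)/R2 = (0.01812 - 0)/1.2 = 0.0151 A
P_R2 = I_R2² × R2 = (0.0151)² × 1.2 = 0.0002735 W

Final answer: 0.0002735 W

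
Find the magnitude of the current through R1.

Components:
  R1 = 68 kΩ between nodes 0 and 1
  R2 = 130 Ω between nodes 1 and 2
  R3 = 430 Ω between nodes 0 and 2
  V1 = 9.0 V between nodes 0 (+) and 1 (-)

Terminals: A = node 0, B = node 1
Nodal analysis, taking node 1 as the 0 V reference.
Source V1 fixes V_0 = 9 V.
KCL at each unknown node (sum of currents leaving = 0; resistances in Ω):
  Node 2: (V_2 - 0)/130 + (V_2 - 9)/430 = 0
Collecting terms: 0.01002 × V_2 = 0.02093  =>  V_2 = 2.089 V
I_R1 = (V_0 - V_1)/R1 = (9 - 0)/68000 = 0.0001324 A
|I_R1| = 0.0001324 A

Final answer: |I_R1| = 0.0001324 A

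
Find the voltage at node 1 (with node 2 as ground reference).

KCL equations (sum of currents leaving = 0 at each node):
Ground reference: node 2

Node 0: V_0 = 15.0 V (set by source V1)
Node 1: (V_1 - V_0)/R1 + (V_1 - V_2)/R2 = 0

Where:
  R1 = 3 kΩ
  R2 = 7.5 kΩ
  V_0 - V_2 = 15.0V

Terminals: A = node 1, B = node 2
Nodal analysis, taking node 2 as the 0 V reference.
Source V1 fixes V_0 = 15 V.
KCL at each unknown node (sum of currents leaving = 0; resistances in Ω):
  Node 1: (V_1 - 15)/3000 + (V_1 - 0)/7500 = 0
Collecting terms: 0.0004667 × V_1 = 0.005  =>  V_1 = 10.71 V
The requested potential is V_1 = 10.71 V.

Final answer: V_1 = 10.71 V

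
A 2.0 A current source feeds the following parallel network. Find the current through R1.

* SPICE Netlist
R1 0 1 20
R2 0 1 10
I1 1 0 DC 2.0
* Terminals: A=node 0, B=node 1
All resistors sit directly between nodes 0 and 1, so they are in parallel and share one voltage V; the full source current 2 A splits among them.
1/R_par = 1/20 + 1/10 = 0.15 S  =>  R_par = 6.667 Ω
V = I × R_par = 2 × 6.667 = 13.33 V
I_R1 = V/R1 = 13.33/20 = 0.6667 A

Final answer: 0.6667 A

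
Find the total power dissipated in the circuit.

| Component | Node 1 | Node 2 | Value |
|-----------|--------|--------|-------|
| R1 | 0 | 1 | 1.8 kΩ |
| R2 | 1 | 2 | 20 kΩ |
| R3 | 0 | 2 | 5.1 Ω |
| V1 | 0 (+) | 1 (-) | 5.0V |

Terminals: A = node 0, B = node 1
Nodal analysis, taking node 1 as the 0 V reference.
Source V1 fixes V_0 = 5 V.
KCL at each unknown node (sum of currents leaving = 0; resistances in Ω):
  Node 2: (V_2 - 0)/20000 + (V_2 - 5)/5.1 = 0
Collecting terms: 0.1961 × V_2 = 0.9804  =>  V_2 = 4.999 V
Power in each resistor, P = (ΔV)²/R:
  P_R1 = (5 - 0)²/1800 = 0.01389 W
  P_R2 = (0 - 4.999)²/20000 = 0.001249 W
  P_R3 = (5 - 4.999)²/5.1 = 0.0000003186 W
P_total = P_R1 + P_R2 + P_R3 = 0.01514 W

Final answer: 0.01514 W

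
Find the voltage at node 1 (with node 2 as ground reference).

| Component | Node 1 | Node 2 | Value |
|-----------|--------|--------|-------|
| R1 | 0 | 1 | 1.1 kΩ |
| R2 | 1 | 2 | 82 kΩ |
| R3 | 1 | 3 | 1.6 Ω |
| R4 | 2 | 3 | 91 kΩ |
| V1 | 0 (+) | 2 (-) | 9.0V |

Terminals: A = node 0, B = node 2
Nodal analysis, taking node 2 as the 0 V reference.
Source V1 fixes V_0 = 9 V.
KCL at each unknown node (sum of currents leaving = 0; resistances in Ω):
  Node 1: (V_1 - 9)/1100 + (V_1 - 0)/82000 + (V_1 - V_3)/1.6 = 0
  Node 3: (V_3 - V_1)/1.6 + (V_3 - 0)/91000 = 0
Collecting terms (coefficients in siemens):
  0.6259·V_1 - 0.625·V_3 = 0.008182
  0.625·V_3 - 0.625·V_1 = 0
Determinant D = (0.6259)(0.625) - (-0.625)(-0.625) = 0.0005827
V_1 = [(0.008182)(0.625) - (-0.625)(0)]/D = 8.776 V
V_3 = [(0.6259)(0) - (0.008182)(-0.625)]/D = 8.776 V
The requested potential is V_1 = 8.776 V.

Final answer: V_1 = 8.776 V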